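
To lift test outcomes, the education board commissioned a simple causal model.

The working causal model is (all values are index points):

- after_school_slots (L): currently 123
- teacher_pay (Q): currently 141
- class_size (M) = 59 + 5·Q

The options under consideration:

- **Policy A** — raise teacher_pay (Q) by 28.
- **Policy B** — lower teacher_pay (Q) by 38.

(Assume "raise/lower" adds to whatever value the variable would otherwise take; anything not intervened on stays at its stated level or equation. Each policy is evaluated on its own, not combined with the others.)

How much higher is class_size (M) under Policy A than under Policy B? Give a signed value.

Policy A (Q + 28):
  Q = 141 + 28 = 169
  M = 59 + 5·169 = 904
Policy B (Q − 38):
  Q = 141 − 38 = 103
  M = 59 + 5·103 = 574
M: 904 − 574 = 330

330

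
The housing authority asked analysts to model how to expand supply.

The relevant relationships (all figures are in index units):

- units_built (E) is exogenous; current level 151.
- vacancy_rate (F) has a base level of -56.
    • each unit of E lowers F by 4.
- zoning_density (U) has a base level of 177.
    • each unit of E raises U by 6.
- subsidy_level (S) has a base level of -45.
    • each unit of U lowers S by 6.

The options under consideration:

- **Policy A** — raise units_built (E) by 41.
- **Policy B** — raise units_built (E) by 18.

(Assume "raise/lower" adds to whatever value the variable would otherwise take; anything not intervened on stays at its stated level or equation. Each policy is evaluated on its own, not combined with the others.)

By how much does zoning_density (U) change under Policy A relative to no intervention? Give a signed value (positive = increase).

Baseline:
  E = 151
  U = 177 + 6·151 = 1083
Policy A (E + 41):
  E = 151 + 41 = 192
  U = 177 + 6·192 = 1329
Change in U: 1329 − 1083 = 246

246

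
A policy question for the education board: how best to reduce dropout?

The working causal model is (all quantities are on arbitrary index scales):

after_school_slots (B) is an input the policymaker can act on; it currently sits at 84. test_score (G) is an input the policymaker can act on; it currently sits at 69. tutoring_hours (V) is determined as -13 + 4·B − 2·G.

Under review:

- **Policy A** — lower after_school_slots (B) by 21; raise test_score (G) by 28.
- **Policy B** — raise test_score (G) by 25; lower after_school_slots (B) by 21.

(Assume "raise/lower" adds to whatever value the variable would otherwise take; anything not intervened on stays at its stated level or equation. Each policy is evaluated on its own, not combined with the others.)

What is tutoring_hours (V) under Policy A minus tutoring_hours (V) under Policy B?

-6

Policy A (B − 21, G + 28):
  B = 84 − 21 = 63
  G = 69 + 28 = 97
  V = -13 + 4·63 − 2·97 = 45
Policy B (G + 25, B − 21):
  B = 84 − 21 = 63
  G = 69 + 25 = 94
  V = -13 + 4·63 − 2·94 = 51
V: 45 − 51 = -6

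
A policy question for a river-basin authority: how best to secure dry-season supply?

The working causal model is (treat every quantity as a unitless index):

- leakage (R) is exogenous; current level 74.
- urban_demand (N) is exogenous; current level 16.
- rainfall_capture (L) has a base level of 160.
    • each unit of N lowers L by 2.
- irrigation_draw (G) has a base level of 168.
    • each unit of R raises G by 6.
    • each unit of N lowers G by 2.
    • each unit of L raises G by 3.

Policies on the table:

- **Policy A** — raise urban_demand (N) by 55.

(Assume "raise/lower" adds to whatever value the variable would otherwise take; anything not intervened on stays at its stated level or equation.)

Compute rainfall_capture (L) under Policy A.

Policy A (N + 55):
  N = 16 + 55 = 71
  L = 160 − 2·71 = 18

18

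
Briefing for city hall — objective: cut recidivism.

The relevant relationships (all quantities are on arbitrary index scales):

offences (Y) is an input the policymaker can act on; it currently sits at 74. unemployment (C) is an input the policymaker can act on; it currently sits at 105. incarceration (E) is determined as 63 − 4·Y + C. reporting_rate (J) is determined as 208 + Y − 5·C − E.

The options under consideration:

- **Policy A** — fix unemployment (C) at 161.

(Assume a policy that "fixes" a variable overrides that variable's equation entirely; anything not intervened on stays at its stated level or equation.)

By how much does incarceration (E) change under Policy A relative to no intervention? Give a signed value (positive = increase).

56

Baseline:
  Y = 74
  C = 105
  E = 63 − 4·74 + 105 = -128
Policy A (C := 161):
  Y = 74
  C = 161
  E = 63 − 4·74 + 161 = -72
Change in E: -72 − (-128) = 56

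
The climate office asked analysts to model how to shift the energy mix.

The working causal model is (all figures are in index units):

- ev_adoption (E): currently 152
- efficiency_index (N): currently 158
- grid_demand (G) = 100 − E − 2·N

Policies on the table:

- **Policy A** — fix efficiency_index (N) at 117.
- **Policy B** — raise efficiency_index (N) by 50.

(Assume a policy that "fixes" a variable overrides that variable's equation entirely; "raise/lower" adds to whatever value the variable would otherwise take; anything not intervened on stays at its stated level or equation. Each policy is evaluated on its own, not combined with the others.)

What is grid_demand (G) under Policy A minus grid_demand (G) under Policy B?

182

Policy A (N := 117):
  E = 152
  N = 117
  G = 100 − 152 − 2·117 = -286
Policy B (N + 50):
  E = 152
  N = 158 + 50 = 208
  G = 100 − 152 − 2·208 = -468
G: -286 − (-468) = 182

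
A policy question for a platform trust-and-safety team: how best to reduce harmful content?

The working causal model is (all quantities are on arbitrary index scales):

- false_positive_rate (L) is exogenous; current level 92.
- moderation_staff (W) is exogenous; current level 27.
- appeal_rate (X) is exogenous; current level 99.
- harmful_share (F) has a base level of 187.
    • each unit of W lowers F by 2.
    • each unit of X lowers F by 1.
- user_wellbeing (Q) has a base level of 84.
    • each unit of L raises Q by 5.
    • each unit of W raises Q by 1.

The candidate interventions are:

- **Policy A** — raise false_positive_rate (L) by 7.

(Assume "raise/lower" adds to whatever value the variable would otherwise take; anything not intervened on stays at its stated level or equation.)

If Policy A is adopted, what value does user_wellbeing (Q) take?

606

Policy A (L + 7):
  L = 92 + 7 = 99
  W = 27
  Q = 84 + 5·99 + 27 = 606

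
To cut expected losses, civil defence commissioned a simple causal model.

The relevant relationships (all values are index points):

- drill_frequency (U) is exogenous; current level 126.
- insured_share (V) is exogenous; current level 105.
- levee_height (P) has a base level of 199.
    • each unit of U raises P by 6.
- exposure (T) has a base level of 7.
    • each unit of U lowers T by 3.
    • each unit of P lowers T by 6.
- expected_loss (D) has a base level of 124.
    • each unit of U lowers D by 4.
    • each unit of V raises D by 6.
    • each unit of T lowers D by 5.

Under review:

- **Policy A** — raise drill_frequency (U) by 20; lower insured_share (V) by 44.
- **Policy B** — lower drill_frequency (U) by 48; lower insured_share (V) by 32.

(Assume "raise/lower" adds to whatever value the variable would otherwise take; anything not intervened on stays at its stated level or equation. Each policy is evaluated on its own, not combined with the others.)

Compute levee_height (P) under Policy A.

Policy A (U + 20, V − 44):
  U = 126 + 20 = 146
  P = 199 + 6·146 = 1075

1075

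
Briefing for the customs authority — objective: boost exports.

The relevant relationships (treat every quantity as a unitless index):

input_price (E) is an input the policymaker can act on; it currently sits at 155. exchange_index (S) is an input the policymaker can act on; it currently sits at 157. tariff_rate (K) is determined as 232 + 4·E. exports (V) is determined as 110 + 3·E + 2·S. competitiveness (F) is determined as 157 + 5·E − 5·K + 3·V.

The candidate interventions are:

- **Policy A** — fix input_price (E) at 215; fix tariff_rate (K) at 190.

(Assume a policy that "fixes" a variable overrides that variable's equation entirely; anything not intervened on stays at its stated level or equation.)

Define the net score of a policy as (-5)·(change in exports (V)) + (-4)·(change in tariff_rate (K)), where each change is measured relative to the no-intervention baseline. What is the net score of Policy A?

Baseline:
  E = 155
  S = 157
  K = 232 + 4·155 = 852
  V = 110 + 3·155 + 2·157 = 889
Policy A (E := 215, K := 190):
  E = 215
  S = 157
  K = 190
  V = 110 + 3·215 + 2·157 = 1069
ΔV = 1069 − 889 = 180; ΔK = 190 − 852 = -662
Score = (-5)·180 + (-4)·(-662) = 1748

1748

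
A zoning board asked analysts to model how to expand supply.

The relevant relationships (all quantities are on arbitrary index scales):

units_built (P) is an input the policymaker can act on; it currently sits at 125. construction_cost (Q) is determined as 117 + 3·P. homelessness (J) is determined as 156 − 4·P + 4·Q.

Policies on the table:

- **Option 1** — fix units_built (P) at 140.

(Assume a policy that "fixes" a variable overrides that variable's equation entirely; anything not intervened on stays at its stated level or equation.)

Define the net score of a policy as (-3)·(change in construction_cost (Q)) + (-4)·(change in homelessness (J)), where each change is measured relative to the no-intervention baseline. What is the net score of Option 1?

-615

Baseline:
  P = 125
  Q = 117 + 3·125 = 492
  J = 156 − 4·125 + 4·492 = 1624
Option 1 (P := 140):
  P = 140
  Q = 117 + 3·140 = 537
  J = 156 − 4·140 + 4·537 = 1744
ΔQ = 537 − 492 = 45; ΔJ = 1744 − 1624 = 120
Score = (-3)·45 + (-4)·120 = -615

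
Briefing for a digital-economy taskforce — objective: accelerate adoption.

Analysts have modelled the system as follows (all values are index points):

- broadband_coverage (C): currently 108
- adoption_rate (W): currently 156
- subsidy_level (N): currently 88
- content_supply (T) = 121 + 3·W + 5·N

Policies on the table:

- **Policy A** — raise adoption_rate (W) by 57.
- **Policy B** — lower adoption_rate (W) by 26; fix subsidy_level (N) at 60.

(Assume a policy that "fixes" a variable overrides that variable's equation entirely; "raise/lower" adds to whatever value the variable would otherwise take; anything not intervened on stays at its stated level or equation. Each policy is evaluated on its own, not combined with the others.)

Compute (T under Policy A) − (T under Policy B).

Policy A (W + 57):
  W = 156 + 57 = 213
  N = 88
  T = 121 + 3·213 + 5·88 = 1200
Policy B (W − 26, N := 60):
  W = 156 − 26 = 130
  N = 60
  T = 121 + 3·130 + 5·60 = 811
T: 1200 − 811 = 389

389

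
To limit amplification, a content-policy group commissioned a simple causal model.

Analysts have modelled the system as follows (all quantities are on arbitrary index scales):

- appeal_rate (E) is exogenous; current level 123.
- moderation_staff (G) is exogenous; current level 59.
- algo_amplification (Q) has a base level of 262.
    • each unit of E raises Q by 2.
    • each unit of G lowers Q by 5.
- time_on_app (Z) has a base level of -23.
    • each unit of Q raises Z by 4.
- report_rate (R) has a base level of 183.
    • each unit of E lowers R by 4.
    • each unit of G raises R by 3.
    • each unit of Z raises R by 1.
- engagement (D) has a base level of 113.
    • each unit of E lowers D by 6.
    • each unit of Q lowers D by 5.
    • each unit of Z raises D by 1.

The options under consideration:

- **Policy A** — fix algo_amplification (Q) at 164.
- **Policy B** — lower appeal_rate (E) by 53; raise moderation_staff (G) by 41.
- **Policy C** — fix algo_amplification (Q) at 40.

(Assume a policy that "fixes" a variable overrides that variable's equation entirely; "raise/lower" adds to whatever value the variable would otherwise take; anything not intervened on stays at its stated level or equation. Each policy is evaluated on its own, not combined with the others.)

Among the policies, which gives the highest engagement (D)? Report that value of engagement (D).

-232

Policy A (Q := 164):
  E = 123
  G = 59
  Q = 164
  Z = -23 + 4·164 = 633
  D = 113 − 6·123 − 5·164 + 633 = -812
Policy B (E − 53, G + 41):
  E = 123 − 53 = 70
  G = 59 + 41 = 100
  Q = 262 + 2·70 − 5·100 = -98
  Z = -23 + 4·(-98) = -415
  D = 113 − 6·70 − 5·(-98) + (-415) = -232
Policy C (Q := 40):
  E = 123
  G = 59
  Q = 40
  Z = -23 + 4·40 = 137
  D = 113 − 6·123 − 5·40 + 137 = -688
Comparing — Policy A: D=-812, Policy B: D=-232, Policy C: D=-688. Highest is -232 (Policy B).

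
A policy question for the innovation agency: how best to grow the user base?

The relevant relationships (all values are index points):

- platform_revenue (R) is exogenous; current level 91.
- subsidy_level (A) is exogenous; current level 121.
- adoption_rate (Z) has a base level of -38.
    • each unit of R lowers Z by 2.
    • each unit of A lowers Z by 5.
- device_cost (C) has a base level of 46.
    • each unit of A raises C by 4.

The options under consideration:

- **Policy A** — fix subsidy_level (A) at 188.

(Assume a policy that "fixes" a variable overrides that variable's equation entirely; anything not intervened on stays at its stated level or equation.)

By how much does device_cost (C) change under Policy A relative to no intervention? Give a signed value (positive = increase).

Baseline:
  A = 121
  C = 46 + 4·121 = 530
Policy A (A := 188):
  A = 188
  C = 46 + 4·188 = 798
Change in C: 798 − 530 = 268

268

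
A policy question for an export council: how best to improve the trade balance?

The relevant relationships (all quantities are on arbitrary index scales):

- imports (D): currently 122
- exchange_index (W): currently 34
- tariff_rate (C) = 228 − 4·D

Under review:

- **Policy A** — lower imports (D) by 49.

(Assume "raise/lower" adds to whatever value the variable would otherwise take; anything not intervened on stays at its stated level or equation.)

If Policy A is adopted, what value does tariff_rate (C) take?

Policy A (D − 49):
  D = 122 − 49 = 73
  C = 228 − 4·73 = -64

-64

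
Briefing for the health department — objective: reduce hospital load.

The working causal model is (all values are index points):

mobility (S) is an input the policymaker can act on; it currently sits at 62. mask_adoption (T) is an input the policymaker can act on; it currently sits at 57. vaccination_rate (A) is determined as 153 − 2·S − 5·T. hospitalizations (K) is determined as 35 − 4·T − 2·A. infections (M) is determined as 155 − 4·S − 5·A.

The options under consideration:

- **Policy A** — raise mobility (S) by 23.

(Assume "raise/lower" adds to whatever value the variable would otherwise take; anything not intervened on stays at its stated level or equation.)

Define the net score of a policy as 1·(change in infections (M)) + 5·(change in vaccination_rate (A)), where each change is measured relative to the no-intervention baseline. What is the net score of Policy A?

-92

Baseline:
  S = 62
  T = 57
  A = 153 − 2·62 − 5·57 = -256
  M = 155 − 4·62 − 5·(-256) = 1187
Policy A (S + 23):
  S = 62 + 23 = 85
  T = 57
  A = 153 − 2·85 − 5·57 = -302
  M = 155 − 4·85 − 5·(-302) = 1325
ΔM = 1325 − 1187 = 138; ΔA = -302 − (-256) = -46
Score = 1·138 + 5·(-46) = -92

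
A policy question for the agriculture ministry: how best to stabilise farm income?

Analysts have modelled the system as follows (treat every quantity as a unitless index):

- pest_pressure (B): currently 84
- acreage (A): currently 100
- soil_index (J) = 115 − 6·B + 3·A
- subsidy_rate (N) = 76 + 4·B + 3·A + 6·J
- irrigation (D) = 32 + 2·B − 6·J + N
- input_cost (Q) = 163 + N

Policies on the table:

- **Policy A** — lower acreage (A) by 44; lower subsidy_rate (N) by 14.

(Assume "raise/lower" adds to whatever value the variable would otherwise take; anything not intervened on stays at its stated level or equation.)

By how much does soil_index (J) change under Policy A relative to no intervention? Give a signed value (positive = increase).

Baseline:
  B = 84
  A = 100
  J = 115 − 6·84 + 3·100 = -89
Policy A (A − 44, N − 14):
  B = 84
  A = 100 − 44 = 56
  J = 115 − 6·84 + 3·56 = -221
Change in J: -221 − (-89) = -132

-132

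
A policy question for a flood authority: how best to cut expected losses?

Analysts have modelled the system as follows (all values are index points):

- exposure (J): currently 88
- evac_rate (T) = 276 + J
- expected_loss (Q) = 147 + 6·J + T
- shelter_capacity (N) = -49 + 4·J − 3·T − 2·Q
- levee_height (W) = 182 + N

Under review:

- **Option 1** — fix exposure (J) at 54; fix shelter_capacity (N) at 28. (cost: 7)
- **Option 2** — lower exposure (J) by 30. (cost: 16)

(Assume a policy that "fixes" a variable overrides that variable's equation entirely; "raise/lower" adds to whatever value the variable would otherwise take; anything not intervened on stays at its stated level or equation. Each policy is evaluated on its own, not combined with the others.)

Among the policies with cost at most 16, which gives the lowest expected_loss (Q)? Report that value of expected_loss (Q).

801

Option 1 (J := 54, N := 28):
  J = 54
  T = 276 + 54 = 330
  Q = 147 + 6·54 + 330 = 801
Option 2 (J − 30):
  J = 88 − 30 = 58
  T = 276 + 58 = 334
  Q = 147 + 6·58 + 334 = 829
Comparing — Option 1: Q=801, Option 2: Q=829. Lowest is 801 (Option 1).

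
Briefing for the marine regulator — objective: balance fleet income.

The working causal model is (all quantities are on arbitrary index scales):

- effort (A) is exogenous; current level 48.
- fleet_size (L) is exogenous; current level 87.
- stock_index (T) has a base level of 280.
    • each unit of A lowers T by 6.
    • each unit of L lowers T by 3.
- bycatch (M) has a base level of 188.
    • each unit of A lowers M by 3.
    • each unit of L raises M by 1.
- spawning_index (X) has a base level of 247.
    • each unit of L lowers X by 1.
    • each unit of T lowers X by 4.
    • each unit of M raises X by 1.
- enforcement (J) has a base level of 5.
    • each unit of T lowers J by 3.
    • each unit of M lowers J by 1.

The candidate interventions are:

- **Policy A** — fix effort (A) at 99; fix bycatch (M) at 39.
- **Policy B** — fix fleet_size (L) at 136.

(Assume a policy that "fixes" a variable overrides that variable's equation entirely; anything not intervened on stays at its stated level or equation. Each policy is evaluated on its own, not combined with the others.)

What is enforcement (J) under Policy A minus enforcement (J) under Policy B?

618

Policy A (A := 99, M := 39):
  A = 99
  L = 87
  T = 280 − 6·99 − 3·87 = -575
  M = 39
  J = 5 − 3·(-575) − 39 = 1691
Policy B (L := 136):
  A = 48
  L = 136
  T = 280 − 6·48 − 3·136 = -416
  M = 188 − 3·48 + 136 = 180
  J = 5 − 3·(-416) − 180 = 1073
J: 1691 − 1073 = 618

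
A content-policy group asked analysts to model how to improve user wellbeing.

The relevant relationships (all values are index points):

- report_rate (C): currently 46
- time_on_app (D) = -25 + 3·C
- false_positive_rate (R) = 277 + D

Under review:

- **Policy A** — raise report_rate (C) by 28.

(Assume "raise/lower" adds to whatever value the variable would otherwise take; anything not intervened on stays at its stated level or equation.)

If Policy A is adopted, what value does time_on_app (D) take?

Policy A (C + 28):
  C = 46 + 28 = 74
  D = -25 + 3·74 = 197

197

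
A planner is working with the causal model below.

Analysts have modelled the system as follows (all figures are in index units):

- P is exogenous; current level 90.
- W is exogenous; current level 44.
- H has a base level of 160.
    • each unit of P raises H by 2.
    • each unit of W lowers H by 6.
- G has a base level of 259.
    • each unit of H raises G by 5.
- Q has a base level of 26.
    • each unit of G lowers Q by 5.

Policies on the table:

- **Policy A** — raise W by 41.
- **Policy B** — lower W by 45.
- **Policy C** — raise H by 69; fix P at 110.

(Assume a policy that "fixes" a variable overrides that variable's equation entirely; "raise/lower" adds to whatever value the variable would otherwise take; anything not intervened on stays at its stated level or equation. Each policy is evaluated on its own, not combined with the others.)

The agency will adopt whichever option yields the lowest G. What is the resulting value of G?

Policy A (W + 41):
  P = 90
  W = 44 + 41 = 85
  H = 160 + 2·90 − 6·85 = -170
  G = 259 + 5·(-170) = -591
Policy B (W − 45):
  P = 90
  W = 44 − 45 = -1
  H = 160 + 2·90 − 6·(-1) = 346
  G = 259 + 5·346 = 1989
Policy C (H + 69, P := 110):
  P = 110
  W = 44
  H = 160 + 2·110 − 6·44 (+69 from intervention) = 185
  G = 259 + 5·185 = 1184
Comparing — Policy A: G=-591, Policy B: G=1989, Policy C: G=1184. Lowest is -591 (Policy A).

-591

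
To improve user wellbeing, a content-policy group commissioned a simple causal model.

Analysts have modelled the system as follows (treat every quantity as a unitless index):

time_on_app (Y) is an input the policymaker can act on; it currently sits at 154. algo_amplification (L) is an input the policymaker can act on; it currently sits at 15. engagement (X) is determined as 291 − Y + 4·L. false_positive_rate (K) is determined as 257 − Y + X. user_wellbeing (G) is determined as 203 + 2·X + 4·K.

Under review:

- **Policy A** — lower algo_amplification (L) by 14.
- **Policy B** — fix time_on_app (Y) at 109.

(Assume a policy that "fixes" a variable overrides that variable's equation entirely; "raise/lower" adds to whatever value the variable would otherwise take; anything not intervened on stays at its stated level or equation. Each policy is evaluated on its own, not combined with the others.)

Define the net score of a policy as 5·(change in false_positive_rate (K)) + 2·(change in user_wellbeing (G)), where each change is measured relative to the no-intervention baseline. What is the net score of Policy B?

Baseline:
  Y = 154
  L = 15
  X = 291 − 154 + 4·15 = 197
  K = 257 − 154 + 197 = 300
  G = 203 + 2·197 + 4·300 = 1797
Policy B (Y := 109):
  Y = 109
  L = 15
  X = 291 − 109 + 4·15 = 242
  K = 257 − 109 + 242 = 390
  G = 203 + 2·242 + 4·390 = 2247
ΔK = 390 − 300 = 90; ΔG = 2247 − 1797 = 450
Score = 5·90 + 2·450 = 1350

1350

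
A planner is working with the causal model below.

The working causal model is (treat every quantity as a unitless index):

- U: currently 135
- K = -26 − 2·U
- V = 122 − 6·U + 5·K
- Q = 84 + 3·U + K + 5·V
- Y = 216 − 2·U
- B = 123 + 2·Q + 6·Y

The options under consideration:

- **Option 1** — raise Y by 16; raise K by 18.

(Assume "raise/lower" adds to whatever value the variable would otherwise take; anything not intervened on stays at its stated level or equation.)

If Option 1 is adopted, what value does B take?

-20463

Option 1 (Y + 16, K + 18):
  U = 135
  K = -26 − 2·135 (+18 from intervention) = -278
  V = 122 − 6·135 + 5·(-278) = -2078
  Q = 84 + 3·135 + (-278) + 5·(-2078) = -10179
  Y = 216 − 2·135 (+16 from intervention) = -38
  B = 123 + 2·(-10179) + 6·(-38) = -20463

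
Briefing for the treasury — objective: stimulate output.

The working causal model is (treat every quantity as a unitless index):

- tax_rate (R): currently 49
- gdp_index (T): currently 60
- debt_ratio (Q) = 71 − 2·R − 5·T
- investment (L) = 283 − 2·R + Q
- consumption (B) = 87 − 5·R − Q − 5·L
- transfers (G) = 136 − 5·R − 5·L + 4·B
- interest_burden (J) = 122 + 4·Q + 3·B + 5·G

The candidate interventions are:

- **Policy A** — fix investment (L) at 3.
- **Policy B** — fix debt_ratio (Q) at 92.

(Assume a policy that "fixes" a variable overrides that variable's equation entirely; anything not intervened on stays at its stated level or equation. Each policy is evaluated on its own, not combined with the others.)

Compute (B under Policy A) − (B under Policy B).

1789

Policy A (L := 3):
  R = 49
  T = 60
  Q = 71 − 2·49 − 5·60 = -327
  L = 3
  B = 87 − 5·49 − (-327) − 5·3 = 154
Policy B (Q := 92):
  R = 49
  T = 60
  Q = 92
  L = 283 − 2·49 + 92 = 277
  B = 87 − 5·49 − 92 − 5·277 = -1635
B: 154 − (-1635) = 1789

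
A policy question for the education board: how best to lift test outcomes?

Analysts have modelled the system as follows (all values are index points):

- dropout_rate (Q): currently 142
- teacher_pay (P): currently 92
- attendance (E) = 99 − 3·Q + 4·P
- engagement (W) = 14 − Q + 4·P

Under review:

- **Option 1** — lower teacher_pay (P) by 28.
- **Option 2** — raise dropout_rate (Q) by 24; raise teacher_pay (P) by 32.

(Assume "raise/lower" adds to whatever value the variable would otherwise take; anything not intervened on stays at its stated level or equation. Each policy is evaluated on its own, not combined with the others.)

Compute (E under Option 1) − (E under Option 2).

-168

Option 1 (P − 28):
  Q = 142
  P = 92 − 28 = 64
  E = 99 − 3·142 + 4·64 = -71
Option 2 (Q + 24, P + 32):
  Q = 142 + 24 = 166
  P = 92 + 32 = 124
  E = 99 − 3·166 + 4·124 = 97
E: -71 − 97 = -168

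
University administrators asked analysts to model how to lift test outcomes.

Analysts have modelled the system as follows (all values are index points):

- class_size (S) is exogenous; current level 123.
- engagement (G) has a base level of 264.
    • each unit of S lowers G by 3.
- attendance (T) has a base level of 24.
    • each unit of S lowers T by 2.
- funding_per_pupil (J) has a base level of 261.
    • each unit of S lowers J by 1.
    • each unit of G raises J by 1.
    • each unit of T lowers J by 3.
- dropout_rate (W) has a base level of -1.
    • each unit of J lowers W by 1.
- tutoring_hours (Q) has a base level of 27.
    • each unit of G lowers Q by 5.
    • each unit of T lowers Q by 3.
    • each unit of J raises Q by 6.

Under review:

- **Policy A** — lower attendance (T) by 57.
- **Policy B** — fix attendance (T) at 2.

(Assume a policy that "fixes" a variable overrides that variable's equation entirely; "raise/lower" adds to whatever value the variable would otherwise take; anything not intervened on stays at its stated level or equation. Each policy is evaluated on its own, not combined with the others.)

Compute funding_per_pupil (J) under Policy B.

27

Policy B (T := 2):
  S = 123
  G = 264 − 3·123 = -105
  T = 2
  J = 261 − 123 + (-105) − 3·2 = 27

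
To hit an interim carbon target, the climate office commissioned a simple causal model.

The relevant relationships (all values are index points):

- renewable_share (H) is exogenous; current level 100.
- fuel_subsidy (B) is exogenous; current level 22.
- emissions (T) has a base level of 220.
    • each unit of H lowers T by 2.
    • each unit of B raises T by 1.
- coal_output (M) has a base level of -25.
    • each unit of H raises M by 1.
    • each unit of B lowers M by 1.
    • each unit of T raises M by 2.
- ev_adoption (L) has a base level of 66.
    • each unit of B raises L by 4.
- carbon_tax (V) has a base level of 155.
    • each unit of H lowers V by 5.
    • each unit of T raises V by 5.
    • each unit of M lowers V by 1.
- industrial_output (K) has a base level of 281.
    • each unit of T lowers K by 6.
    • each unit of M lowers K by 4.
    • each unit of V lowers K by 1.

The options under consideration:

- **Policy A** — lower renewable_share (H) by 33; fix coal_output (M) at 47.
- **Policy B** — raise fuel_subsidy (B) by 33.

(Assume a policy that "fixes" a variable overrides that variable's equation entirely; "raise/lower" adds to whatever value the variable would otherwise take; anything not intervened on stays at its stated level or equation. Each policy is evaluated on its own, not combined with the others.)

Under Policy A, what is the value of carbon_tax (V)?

Policy A (H − 33, M := 47):
  H = 100 − 33 = 67
  B = 22
  T = 220 − 2·67 + 22 = 108
  M = 47
  V = 155 − 5·67 + 5·108 − 47 = 313

313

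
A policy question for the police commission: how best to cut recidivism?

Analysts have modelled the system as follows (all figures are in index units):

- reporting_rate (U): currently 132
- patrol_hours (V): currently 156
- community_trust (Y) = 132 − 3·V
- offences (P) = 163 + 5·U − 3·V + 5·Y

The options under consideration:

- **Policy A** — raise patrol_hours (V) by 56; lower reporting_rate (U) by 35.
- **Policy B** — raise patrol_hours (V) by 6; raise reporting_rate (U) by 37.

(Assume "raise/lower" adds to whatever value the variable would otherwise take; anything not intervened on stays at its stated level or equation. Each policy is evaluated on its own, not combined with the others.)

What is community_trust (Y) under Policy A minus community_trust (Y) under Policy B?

Policy A (V + 56, U − 35):
  V = 156 + 56 = 212
  Y = 132 − 3·212 = -504
Policy B (V + 6, U + 37):
  V = 156 + 6 = 162
  Y = 132 − 3·162 = -354
Y: -504 − (-354) = -150

-150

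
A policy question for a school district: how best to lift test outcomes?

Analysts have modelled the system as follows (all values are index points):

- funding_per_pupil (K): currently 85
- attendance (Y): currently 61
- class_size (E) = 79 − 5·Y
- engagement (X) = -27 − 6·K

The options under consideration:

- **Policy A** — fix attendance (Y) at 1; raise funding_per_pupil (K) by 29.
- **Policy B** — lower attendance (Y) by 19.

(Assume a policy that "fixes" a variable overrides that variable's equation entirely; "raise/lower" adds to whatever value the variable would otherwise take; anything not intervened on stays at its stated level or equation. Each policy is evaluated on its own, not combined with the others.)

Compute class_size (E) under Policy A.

Policy A (Y := 1, K + 29):
  Y = 1
  E = 79 − 5·1 = 74

74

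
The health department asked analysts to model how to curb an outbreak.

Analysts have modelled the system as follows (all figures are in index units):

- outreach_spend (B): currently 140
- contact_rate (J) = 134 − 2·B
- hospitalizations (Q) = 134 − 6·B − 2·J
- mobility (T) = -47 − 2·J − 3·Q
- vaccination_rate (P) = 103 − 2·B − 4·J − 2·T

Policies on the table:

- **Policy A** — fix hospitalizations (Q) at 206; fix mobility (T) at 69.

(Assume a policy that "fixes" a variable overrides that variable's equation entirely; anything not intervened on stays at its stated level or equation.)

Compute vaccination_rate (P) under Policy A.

269

Policy A (Q := 206, T := 69):
  B = 140
  J = 134 − 2·140 = -146
  Q = 206
  T = 69
  P = 103 − 2·140 − 4·(-146) − 2·69 = 269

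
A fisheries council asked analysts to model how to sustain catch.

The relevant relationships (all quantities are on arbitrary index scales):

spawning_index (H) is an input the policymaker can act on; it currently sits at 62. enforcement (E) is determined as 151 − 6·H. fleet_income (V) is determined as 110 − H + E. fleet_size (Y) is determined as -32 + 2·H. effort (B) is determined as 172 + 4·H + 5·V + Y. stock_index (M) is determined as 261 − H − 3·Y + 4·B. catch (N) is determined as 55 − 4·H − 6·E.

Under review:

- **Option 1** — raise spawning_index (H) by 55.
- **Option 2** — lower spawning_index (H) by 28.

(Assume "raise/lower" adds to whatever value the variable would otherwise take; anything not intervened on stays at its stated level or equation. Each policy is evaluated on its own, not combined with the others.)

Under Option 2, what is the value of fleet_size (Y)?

Option 2 (H − 28):
  H = 62 − 28 = 34
  Y = -32 + 2·34 = 36

36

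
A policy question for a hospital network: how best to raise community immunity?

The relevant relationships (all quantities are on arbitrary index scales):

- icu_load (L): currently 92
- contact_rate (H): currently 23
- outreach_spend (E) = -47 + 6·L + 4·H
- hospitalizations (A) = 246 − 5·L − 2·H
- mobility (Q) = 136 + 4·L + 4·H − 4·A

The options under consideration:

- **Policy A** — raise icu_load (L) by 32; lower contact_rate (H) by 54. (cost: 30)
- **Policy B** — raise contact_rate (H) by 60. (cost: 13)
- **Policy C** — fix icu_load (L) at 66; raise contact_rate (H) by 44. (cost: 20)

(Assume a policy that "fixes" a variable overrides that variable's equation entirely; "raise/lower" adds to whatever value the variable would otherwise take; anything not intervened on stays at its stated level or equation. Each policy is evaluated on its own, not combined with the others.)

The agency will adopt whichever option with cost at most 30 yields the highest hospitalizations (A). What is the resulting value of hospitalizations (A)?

-218

Policy A (L + 32, H − 54):
  L = 92 + 32 = 124
  H = 23 − 54 = -31
  A = 246 − 5·124 − 2·(-31) = -312
Policy B (H + 60):
  L = 92
  H = 23 + 60 = 83
  A = 246 − 5·92 − 2·83 = -380
Policy C (L := 66, H + 44):
  L = 66
  H = 23 + 44 = 67
  A = 246 − 5·66 − 2·67 = -218
Comparing — Policy A: A=-312, Policy B: A=-380, Policy C: A=-218. Highest is -218 (Policy C).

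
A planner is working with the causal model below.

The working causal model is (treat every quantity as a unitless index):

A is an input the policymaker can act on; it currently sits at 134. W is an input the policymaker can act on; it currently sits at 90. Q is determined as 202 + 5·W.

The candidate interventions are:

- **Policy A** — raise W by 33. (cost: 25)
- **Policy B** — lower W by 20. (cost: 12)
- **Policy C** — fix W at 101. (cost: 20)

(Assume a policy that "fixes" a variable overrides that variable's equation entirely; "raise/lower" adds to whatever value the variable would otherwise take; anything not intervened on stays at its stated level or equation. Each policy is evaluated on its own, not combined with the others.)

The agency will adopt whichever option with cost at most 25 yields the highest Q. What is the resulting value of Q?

Policy A (W + 33):
  W = 90 + 33 = 123
  Q = 202 + 5·123 = 817
Policy B (W − 20):
  W = 90 − 20 = 70
  Q = 202 + 5·70 = 552
Policy C (W := 101):
  W = 101
  Q = 202 + 5·101 = 707
Comparing — Policy A: Q=817, Policy B: Q=552, Policy C: Q=707. Highest is 817 (Policy A).

817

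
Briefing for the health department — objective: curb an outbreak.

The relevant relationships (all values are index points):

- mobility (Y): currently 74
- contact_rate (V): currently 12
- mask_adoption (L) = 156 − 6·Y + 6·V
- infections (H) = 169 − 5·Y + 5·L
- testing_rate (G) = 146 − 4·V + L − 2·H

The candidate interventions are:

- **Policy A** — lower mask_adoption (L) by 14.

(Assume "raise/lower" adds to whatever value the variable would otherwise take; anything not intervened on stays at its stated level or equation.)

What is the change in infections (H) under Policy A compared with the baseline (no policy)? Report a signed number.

Baseline:
  Y = 74
  V = 12
  L = 156 − 6·74 + 6·12 = -216
  H = 169 − 5·74 + 5·(-216) = -1281
Policy A (L − 14):
  Y = 74
  V = 12
  L = 156 − 6·74 + 6·12 (−14 from intervention) = -230
  H = 169 − 5·74 + 5·(-230) = -1351
Change in H: -1351 − (-1281) = -70

-70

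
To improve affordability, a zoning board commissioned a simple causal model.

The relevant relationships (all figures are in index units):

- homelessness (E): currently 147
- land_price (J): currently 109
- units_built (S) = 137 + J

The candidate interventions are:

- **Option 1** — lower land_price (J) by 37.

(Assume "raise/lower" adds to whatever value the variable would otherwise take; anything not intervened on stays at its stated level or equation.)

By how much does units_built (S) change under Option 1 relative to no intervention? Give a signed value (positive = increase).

Baseline:
  J = 109
  S = 137 + 109 = 246
Option 1 (J − 37):
  J = 109 − 37 = 72
  S = 137 + 72 = 209
Change in S: 209 − 246 = -37

-37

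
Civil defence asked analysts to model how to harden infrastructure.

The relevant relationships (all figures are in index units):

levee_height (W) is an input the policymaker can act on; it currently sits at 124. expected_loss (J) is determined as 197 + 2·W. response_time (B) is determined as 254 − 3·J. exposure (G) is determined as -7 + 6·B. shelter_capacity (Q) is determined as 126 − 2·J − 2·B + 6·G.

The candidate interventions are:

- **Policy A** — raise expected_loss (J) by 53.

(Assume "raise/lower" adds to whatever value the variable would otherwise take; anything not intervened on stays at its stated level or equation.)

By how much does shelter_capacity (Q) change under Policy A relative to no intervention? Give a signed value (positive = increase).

Baseline:
  W = 124
  J = 197 + 2·124 = 445
  B = 254 − 3·445 = -1081
  G = -7 + 6·(-1081) = -6493
  Q = 126 − 2·445 − 2·(-1081) + 6·(-6493) = -37560
Policy A (J + 53):
  W = 124
  J = 197 + 2·124 (+53 from intervention) = 498
  B = 254 − 3·498 = -1240
  G = -7 + 6·(-1240) = -7447
  Q = 126 − 2·498 − 2·(-1240) + 6·(-7447) = -43072
Change in Q: -43072 − (-37560) = -5512

-5512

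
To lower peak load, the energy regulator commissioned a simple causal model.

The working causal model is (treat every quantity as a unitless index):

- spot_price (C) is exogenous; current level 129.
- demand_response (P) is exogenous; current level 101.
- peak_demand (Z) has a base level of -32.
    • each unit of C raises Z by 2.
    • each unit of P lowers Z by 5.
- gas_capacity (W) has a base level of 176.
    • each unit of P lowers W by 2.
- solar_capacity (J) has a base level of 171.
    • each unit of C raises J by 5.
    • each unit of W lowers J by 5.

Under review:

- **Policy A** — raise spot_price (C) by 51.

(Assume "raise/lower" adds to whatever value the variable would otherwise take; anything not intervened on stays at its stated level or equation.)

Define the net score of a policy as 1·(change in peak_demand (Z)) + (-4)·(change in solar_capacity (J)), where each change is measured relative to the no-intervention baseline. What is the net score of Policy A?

Baseline:
  C = 129
  P = 101
  Z = -32 + 2·129 − 5·101 = -279
  W = 176 − 2·101 = -26
  J = 171 + 5·129 − 5·(-26) = 946
Policy A (C + 51):
  C = 129 + 51 = 180
  P = 101
  Z = -32 + 2·180 − 5·101 = -177
  W = 176 − 2·101 = -26
  J = 171 + 5·180 − 5·(-26) = 1201
ΔZ = -177 − (-279) = 102; ΔJ = 1201 − 946 = 255
Score = 1·102 + (-4)·255 = -918

-918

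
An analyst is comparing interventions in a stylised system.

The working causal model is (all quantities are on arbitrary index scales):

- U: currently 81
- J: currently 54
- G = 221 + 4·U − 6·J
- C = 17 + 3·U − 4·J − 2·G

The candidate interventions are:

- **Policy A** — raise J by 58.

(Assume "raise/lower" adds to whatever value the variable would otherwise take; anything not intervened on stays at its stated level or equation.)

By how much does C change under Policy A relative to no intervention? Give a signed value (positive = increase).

464

Baseline:
  U = 81
  J = 54
  G = 221 + 4·81 − 6·54 = 221
  C = 17 + 3·81 − 4·54 − 2·221 = -398
Policy A (J + 58):
  U = 81
  J = 54 + 58 = 112
  G = 221 + 4·81 − 6·112 = -127
  C = 17 + 3·81 − 4·112 − 2·(-127) = 66
Change in C: 66 − (-398) = 464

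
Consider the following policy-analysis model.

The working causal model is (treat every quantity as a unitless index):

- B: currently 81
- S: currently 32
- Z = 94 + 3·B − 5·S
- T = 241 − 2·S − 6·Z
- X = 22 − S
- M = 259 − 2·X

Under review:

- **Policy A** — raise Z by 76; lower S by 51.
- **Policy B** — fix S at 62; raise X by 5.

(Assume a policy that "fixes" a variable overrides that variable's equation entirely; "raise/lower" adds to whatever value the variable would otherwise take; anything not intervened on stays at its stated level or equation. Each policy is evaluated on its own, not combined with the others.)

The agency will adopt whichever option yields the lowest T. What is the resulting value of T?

-2769

Policy A (Z + 76, S − 51):
  B = 81
  S = 32 − 51 = -19
  Z = 94 + 3·81 − 5·(-19) (+76 from intervention) = 508
  T = 241 − 2·(-19) − 6·508 = -2769
Policy B (S := 62, X + 5):
  B = 81
  S = 62
  Z = 94 + 3·81 − 5·62 = 27
  T = 241 − 2·62 − 6·27 = -45
Comparing — Policy A: T=-2769, Policy B: T=-45. Lowest is -2769 (Policy A).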